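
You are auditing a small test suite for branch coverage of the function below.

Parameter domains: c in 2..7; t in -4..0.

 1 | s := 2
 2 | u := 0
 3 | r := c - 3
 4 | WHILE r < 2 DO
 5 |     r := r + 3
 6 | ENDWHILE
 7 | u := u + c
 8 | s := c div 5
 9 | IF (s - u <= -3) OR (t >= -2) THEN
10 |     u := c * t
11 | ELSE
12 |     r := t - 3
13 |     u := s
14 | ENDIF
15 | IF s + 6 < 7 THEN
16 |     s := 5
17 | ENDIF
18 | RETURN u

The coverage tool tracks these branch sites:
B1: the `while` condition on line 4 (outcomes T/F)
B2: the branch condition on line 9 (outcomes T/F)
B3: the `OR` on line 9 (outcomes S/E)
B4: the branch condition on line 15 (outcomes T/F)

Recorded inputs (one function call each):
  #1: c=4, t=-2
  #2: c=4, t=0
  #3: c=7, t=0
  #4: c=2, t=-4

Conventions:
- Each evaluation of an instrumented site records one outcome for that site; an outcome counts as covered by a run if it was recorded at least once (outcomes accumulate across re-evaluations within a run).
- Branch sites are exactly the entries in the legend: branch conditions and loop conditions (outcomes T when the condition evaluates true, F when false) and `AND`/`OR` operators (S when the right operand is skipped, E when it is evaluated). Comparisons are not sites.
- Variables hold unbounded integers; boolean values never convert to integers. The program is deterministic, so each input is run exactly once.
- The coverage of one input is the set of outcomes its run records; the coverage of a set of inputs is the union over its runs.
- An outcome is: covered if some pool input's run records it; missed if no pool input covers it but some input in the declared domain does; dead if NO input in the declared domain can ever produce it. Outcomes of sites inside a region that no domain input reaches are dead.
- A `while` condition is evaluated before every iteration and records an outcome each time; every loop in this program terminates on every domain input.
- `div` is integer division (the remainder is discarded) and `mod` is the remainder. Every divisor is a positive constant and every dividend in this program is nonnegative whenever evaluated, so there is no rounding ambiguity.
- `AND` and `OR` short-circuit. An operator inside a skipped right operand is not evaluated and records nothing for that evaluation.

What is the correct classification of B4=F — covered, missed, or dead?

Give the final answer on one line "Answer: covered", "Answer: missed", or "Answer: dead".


B4=F is recorded by pool input(s) 3 -> covered
Answer: covered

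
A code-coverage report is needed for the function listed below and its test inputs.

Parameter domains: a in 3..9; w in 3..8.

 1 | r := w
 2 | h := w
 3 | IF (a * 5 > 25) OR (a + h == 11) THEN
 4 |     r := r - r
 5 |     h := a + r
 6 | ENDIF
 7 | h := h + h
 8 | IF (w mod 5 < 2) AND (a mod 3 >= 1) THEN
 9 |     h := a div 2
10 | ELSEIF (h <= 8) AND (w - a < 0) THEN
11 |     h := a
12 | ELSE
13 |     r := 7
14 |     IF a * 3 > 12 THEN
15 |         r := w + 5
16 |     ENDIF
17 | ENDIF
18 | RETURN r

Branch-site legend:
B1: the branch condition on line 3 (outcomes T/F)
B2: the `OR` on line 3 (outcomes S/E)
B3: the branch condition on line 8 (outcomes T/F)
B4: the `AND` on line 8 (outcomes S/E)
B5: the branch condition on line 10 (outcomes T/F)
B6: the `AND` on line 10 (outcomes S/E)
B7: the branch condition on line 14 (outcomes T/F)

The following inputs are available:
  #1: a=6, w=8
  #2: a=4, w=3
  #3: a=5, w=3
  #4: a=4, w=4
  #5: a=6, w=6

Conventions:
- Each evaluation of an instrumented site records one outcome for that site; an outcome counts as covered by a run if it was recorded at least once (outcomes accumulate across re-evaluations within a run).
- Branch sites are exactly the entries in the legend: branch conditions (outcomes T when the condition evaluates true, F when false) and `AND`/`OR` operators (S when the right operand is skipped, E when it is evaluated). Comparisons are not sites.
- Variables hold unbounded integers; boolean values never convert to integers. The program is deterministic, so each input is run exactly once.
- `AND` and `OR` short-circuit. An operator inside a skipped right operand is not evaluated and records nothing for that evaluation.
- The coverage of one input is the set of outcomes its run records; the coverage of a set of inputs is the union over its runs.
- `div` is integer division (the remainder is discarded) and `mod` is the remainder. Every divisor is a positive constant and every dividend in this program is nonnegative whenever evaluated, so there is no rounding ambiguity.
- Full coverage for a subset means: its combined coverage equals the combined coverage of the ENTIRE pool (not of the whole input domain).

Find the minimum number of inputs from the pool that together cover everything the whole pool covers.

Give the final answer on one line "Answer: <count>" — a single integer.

input #1 (a=6, w=8): events B2->S, B1->T, B4->S, B3->F, B6->S, B5->F, B7->T; covers B1=T, B2=S, B3=F, B4=S, B5=F, B6=S, B7=T
input #2 (a=4, w=3): events B2->E, B1->F, B4->S, B3->F, B6->E, B5->T; covers B1=F, B2=E, B3=F, B4=S, B5=T, B6=E
input #3 (a=5, w=3): events B2->E, B1->F, B4->S, B3->F, B6->E, B5->T; covers B1=F, B2=E, B3=F, B4=S, B5=T, B6=E
input #4 (a=4, w=4): events B2->E, B1->F, B4->S, B3->F, B6->E, B5->F, B7->F; covers B1=F, B2=E, B3=F, B4=S, B5=F, B6=E, B7=F
input #5 (a=6, w=6): events B2->S, B1->T, B4->E, B3->F, B6->S, B5->F, B7->T; covers B1=T, B2=S, B3=F, B4=E, B5=F, B6=S, B7=T
the full pool covers 13 outcomes: B1=T, B1=F, B2=S, B2=E, B3=F, B4=S, B4=E, B5=T, B5=F, B6=S, B6=E, B7=T, B7=F
every size-1 subset falls short of the 13 outcomes (best: 7/13)
every size-2 subset falls short of the 13 outcomes (best: 12/13)
inputs {2, 4, 5} (size 3) cover everything; no size-3 subset with a lexicographically smaller index list covers all 13

Answer: 3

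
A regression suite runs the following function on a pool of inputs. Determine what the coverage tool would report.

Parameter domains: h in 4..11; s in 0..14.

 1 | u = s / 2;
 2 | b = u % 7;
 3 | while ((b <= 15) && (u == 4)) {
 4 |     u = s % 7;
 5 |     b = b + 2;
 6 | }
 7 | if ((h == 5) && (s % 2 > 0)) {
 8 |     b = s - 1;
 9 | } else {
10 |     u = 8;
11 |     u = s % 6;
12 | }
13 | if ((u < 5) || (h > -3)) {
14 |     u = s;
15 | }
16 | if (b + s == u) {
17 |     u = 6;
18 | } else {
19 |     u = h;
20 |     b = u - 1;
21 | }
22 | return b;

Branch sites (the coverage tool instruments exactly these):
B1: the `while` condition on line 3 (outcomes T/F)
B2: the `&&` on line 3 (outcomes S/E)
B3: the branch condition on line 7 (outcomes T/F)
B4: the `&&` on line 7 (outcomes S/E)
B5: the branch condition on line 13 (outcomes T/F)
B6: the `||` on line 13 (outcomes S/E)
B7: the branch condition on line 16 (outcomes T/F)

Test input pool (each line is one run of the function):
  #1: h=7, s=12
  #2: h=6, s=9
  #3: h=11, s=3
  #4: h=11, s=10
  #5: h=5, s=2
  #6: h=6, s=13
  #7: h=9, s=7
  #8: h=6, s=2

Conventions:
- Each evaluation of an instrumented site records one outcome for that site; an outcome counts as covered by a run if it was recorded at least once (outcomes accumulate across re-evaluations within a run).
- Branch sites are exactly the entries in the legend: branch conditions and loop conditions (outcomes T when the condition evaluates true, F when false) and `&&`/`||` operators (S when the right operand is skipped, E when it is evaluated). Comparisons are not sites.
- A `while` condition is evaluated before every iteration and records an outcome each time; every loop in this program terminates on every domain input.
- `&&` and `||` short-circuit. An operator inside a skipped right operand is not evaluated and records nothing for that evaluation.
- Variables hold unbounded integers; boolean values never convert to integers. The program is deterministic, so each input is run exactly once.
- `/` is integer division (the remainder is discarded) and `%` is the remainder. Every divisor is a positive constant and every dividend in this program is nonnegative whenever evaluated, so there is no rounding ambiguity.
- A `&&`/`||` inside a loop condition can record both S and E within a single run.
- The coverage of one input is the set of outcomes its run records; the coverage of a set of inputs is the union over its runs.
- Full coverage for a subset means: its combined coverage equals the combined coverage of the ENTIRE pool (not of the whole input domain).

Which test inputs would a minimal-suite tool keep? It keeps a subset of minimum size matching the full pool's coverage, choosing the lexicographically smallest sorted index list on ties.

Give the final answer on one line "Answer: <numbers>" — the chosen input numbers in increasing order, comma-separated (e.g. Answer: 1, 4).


#1 (h=7, s=12) -> B2->E, B1->F, B4->S, B3->F, B6->S, B5->T, B7->F; covered: B1=F, B2=E, B3=F, B4=S, B5=T, B6=S, B7=F
#2 (h=6, s=9) -> B2->E, B1->T, B2->E, B1->F, B4->S, B3->F, B6->S, B5->T, B7->F; covered: B1=T, B1=F, B2=E, B3=F, B4=S, B5=T, B6=S, B7=F
#3 (h=11, s=3) -> B2->E, B1->F, B4->S, B3->F, B6->S, B5->T, B7->F; covered: B1=F, B2=E, B3=F, B4=S, B5=T, B6=S, B7=F
#4 (h=11, s=10) -> B2->E, B1->F, B4->S, B3->F, B6->S, B5->T, B7->F; covered: B1=F, B2=E, B3=F, B4=S, B5=T, B6=S, B7=F
#5 (h=5, s=2) -> B2->E, B1->F, B4->E, B3->F, B6->S, B5->T, B7->F; covered: B1=F, B2=E, B3=F, B4=E, B5=T, B6=S, B7=F
#6 (h=6, s=13) -> B2->E, B1->F, B4->S, B3->F, B6->S, B5->T, B7->F; covered: B1=F, B2=E, B3=F, B4=S, B5=T, B6=S, B7=F
#7 (h=9, s=7) -> B2->E, B1->F, B4->S, B3->F, B6->S, B5->T, B7->F; covered: B1=F, B2=E, B3=F, B4=S, B5=T, B6=S, B7=F
#8 (h=6, s=2) -> B2->E, B1->F, B4->S, B3->F, B6->S, B5->T, B7->F; covered: B1=F, B2=E, B3=F, B4=S, B5=T, B6=S, B7=F
together the pool reaches 9 outcomes: B1=T, B1=F, B2=E, B3=F, B4=S, B4=E, B5=T, B6=S, B7=F
size 1 is not enough: best union over all size-1 subsets is 8/9
size 2: inputs {2, 5} cover all 9 outcomes, and no lexicographically smaller subset of this size does
Answer: 2, 5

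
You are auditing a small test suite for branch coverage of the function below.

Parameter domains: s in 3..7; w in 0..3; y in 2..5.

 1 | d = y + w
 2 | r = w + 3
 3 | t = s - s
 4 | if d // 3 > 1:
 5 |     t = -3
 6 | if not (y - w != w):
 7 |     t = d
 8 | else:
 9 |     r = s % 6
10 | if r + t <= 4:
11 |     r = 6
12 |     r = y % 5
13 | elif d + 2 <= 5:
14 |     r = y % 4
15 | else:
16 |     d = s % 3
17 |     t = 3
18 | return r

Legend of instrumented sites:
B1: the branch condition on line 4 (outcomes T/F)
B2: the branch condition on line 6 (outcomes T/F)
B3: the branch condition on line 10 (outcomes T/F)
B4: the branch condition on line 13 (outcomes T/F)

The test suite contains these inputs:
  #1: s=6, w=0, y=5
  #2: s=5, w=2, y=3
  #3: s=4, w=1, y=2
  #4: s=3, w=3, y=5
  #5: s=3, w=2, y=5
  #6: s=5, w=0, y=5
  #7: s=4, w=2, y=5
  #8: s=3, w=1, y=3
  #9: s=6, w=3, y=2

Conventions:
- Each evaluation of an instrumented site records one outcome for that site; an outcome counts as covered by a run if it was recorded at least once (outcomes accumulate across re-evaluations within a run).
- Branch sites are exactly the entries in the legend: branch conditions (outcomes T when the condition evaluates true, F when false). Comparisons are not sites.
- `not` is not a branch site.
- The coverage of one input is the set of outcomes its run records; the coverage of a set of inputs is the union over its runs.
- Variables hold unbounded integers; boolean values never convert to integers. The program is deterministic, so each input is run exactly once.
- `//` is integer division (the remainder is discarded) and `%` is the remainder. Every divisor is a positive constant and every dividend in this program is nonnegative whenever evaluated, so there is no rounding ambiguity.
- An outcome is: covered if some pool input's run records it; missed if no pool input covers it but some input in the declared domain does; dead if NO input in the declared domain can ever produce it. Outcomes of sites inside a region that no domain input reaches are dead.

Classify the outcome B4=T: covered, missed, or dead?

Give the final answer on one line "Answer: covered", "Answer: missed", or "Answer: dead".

B4=T is recorded by pool input(s) 3 -> covered

Answer: covered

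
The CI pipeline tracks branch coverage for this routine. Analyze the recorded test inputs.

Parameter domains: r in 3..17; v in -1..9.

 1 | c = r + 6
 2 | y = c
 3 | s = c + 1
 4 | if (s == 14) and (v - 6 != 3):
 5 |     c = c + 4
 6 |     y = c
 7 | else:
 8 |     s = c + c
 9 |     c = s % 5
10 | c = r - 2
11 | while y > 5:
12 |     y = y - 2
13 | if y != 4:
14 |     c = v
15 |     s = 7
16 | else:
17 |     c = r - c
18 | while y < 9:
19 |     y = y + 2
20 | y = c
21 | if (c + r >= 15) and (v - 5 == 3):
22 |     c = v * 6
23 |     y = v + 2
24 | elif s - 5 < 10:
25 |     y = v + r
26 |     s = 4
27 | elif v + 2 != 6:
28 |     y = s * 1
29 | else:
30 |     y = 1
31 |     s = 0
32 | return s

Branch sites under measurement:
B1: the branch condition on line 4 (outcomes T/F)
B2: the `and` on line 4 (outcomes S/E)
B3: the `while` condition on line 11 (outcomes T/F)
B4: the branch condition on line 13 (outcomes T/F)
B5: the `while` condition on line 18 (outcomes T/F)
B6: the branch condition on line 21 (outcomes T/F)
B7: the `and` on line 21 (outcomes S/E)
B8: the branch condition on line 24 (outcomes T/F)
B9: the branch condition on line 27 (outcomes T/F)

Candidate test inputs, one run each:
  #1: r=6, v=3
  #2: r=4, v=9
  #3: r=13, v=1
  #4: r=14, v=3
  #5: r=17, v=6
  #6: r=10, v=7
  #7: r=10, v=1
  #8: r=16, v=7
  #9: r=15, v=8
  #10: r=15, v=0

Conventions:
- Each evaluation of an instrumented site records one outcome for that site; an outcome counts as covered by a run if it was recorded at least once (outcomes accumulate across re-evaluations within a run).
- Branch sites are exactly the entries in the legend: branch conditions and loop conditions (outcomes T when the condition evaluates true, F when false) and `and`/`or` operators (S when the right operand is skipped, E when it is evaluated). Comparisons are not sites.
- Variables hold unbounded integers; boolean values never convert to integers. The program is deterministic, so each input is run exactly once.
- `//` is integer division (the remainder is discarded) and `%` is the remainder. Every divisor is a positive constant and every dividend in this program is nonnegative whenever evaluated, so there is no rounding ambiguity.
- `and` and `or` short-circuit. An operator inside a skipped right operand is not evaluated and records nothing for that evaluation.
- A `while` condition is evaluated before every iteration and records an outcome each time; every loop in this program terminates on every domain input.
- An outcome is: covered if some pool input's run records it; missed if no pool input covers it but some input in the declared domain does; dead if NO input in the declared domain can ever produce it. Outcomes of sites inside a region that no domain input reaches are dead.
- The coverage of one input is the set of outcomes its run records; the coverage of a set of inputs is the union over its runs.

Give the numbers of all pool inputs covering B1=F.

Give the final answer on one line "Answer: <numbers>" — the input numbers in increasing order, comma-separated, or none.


input #1 (r=6, v=3): covers B1=F
input #2 (r=4, v=9): covers B1=F
input #3 (r=13, v=1): covers B1=F
input #4 (r=14, v=3): covers B1=F
input #5 (r=17, v=6): covers B1=F
input #6 (r=10, v=7): covers B1=F
input #7 (r=10, v=1): covers B1=F
input #8 (r=16, v=7): covers B1=F
input #9 (r=15, v=8): covers B1=F
input #10 (r=15, v=0): covers B1=F
Answer: 1, 2, 3, 4, 5, 6, 7, 8, 9, 10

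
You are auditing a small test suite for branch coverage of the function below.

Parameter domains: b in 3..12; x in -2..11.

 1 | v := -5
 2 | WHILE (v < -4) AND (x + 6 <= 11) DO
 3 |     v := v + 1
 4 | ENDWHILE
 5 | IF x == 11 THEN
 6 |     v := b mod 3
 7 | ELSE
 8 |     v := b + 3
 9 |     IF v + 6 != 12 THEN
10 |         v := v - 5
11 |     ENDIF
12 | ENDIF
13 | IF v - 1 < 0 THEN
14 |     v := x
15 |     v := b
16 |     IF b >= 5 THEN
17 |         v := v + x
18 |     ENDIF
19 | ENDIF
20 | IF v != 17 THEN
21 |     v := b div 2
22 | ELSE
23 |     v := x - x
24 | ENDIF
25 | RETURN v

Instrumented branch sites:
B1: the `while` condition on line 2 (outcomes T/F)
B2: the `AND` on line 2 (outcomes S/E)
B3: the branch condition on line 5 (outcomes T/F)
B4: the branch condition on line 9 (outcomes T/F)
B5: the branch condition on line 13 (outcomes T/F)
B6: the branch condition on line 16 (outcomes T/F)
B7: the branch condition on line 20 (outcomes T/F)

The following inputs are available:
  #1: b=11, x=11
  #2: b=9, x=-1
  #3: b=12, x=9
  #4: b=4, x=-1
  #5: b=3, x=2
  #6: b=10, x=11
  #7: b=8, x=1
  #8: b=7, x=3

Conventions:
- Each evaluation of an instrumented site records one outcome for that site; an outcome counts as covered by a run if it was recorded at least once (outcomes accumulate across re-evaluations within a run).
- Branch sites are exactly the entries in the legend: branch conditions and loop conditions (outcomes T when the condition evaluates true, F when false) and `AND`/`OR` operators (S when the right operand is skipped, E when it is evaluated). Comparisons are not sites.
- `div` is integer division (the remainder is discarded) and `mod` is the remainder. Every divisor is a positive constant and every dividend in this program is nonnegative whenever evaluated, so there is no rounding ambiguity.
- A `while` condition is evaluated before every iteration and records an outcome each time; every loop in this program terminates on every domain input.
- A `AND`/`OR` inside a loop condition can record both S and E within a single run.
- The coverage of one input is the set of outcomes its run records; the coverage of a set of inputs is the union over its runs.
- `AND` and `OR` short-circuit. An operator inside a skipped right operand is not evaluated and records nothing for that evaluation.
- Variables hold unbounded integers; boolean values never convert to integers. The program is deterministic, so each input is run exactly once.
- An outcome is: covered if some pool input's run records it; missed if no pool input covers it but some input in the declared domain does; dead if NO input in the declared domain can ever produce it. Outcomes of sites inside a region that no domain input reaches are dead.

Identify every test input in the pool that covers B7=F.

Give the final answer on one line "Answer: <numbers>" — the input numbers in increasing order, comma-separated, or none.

input #1 (b=11, x=11): does not produce B7=F
input #2 (b=9, x=-1): does not produce B7=F
input #3 (b=12, x=9): does not produce B7=F
input #4 (b=4, x=-1): does not produce B7=F
input #5 (b=3, x=2): does not produce B7=F
input #6 (b=10, x=11): does not produce B7=F
input #7 (b=8, x=1): does not produce B7=F
input #8 (b=7, x=3): does not produce B7=F

Answer: none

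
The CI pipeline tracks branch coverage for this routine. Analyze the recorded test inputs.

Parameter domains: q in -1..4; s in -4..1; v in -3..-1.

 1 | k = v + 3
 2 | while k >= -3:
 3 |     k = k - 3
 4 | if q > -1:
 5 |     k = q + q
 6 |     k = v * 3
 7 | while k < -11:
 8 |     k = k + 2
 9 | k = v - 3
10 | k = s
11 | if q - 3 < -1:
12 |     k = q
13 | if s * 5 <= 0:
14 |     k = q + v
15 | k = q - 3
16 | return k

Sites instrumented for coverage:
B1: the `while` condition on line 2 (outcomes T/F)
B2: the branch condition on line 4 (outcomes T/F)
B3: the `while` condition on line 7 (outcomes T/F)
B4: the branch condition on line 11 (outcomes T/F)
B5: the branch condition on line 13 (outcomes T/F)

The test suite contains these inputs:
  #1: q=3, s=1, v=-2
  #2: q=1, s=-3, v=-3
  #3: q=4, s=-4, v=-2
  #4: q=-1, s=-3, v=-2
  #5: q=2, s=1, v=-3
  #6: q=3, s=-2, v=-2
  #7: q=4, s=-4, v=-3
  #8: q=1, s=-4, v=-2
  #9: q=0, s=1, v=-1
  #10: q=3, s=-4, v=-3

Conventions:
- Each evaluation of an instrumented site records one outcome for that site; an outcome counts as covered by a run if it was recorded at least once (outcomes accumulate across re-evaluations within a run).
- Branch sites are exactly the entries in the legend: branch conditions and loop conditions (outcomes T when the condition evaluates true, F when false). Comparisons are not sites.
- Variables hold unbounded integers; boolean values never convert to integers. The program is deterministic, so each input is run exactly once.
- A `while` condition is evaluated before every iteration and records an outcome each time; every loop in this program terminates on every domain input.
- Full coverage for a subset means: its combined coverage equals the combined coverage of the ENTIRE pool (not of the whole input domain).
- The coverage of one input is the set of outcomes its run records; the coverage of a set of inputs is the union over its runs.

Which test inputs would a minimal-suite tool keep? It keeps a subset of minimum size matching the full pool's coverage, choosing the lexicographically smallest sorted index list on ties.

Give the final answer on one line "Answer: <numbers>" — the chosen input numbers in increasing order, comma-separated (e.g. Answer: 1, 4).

input #1 (q=3, s=1, v=-2): events B1->T, B1->T, B1->F, B2->T, B3->F, B4->F, B5->F; covers B1=T, B1=F, B2=T, B3=F, B4=F, B5=F
input #2 (q=1, s=-3, v=-3): events B1->T, B1->T, B1->F, B2->T, B3->F, B4->T, B5->T; covers B1=T, B1=F, B2=T, B3=F, B4=T, B5=T
input #3 (q=4, s=-4, v=-2): events B1->T, B1->T, B1->F, B2->T, B3->F, B4->F, B5->T; covers B1=T, B1=F, B2=T, B3=F, B4=F, B5=T
input #4 (q=-1, s=-3, v=-2): events B1->T, B1->T, B1->F, B2->F, B3->F, B4->T, B5->T; covers B1=T, B1=F, B2=F, B3=F, B4=T, B5=T
input #5 (q=2, s=1, v=-3): events B1->T, B1->T, B1->F, B2->T, B3->F, B4->F, B5->F; covers B1=T, B1=F, B2=T, B3=F, B4=F, B5=F
input #6 (q=3, s=-2, v=-2): events B1->T, B1->T, B1->F, B2->T, B3->F, B4->F, B5->T; covers B1=T, B1=F, B2=T, B3=F, B4=F, B5=T
input #7 (q=4, s=-4, v=-3): events B1->T, B1->T, B1->F, B2->T, B3->F, B4->F, B5->T; covers B1=T, B1=F, B2=T, B3=F, B4=F, B5=T
input #8 (q=1, s=-4, v=-2): events B1->T, B1->T, B1->F, B2->T, B3->F, B4->T, B5->T; covers B1=T, B1=F, B2=T, B3=F, B4=T, B5=T
input #9 (q=0, s=1, v=-1): events B1->T, B1->T, B1->F, B2->T, B3->F, B4->T, B5->F; covers B1=T, B1=F, B2=T, B3=F, B4=T, B5=F
input #10 (q=3, s=-4, v=-3): events B1->T, B1->T, B1->F, B2->T, B3->F, B4->F, B5->T; covers B1=T, B1=F, B2=T, B3=F, B4=F, B5=T
the full pool covers 9 outcomes: B1=T, B1=F, B2=T, B2=F, B3=F, B4=T, B4=F, B5=T, B5=F
checked all size-1 subsets: none covers 9 outcomes (max 6/9)
size 2: inputs {1, 4} cover all 9 outcomes, and no lexicographically smaller subset of this size does

Answer: 1, 4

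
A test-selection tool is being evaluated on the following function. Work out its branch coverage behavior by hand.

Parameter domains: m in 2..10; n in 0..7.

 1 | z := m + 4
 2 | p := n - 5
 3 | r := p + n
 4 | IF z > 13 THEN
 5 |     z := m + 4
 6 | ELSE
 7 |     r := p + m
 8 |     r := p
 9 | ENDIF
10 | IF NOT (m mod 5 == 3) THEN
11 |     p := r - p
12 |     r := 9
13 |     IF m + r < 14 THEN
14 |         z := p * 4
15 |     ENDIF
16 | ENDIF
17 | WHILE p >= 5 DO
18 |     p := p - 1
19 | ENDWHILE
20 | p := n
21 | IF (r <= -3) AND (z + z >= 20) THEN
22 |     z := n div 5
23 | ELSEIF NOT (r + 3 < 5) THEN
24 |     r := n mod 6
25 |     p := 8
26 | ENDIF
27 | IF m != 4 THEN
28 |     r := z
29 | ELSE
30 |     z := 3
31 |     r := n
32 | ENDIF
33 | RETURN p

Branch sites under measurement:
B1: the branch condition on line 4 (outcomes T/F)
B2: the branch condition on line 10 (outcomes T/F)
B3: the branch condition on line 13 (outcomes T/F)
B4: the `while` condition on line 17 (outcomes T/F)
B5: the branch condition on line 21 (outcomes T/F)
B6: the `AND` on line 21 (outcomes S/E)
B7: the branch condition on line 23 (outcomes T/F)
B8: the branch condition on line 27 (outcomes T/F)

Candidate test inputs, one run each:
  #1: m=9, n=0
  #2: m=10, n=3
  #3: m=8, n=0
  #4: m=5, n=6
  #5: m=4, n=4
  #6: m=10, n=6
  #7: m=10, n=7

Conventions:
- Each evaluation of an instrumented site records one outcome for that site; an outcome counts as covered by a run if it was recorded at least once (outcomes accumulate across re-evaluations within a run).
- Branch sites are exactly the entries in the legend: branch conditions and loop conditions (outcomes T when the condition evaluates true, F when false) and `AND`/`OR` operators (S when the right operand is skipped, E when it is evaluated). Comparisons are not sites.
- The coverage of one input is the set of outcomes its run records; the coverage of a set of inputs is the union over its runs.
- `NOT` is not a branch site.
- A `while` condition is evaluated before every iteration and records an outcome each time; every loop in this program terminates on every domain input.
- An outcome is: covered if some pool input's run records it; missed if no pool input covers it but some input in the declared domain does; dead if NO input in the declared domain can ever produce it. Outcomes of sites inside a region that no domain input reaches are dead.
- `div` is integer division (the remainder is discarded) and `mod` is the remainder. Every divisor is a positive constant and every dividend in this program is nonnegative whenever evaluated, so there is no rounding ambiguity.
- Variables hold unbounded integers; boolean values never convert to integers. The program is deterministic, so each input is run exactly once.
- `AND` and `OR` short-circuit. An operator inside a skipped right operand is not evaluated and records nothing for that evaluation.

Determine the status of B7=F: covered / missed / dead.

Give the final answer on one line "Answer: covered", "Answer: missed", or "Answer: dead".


no pool input records B7=F
but domain input (m=3, n=0) does record it -> reachable, so missed
Answer: missed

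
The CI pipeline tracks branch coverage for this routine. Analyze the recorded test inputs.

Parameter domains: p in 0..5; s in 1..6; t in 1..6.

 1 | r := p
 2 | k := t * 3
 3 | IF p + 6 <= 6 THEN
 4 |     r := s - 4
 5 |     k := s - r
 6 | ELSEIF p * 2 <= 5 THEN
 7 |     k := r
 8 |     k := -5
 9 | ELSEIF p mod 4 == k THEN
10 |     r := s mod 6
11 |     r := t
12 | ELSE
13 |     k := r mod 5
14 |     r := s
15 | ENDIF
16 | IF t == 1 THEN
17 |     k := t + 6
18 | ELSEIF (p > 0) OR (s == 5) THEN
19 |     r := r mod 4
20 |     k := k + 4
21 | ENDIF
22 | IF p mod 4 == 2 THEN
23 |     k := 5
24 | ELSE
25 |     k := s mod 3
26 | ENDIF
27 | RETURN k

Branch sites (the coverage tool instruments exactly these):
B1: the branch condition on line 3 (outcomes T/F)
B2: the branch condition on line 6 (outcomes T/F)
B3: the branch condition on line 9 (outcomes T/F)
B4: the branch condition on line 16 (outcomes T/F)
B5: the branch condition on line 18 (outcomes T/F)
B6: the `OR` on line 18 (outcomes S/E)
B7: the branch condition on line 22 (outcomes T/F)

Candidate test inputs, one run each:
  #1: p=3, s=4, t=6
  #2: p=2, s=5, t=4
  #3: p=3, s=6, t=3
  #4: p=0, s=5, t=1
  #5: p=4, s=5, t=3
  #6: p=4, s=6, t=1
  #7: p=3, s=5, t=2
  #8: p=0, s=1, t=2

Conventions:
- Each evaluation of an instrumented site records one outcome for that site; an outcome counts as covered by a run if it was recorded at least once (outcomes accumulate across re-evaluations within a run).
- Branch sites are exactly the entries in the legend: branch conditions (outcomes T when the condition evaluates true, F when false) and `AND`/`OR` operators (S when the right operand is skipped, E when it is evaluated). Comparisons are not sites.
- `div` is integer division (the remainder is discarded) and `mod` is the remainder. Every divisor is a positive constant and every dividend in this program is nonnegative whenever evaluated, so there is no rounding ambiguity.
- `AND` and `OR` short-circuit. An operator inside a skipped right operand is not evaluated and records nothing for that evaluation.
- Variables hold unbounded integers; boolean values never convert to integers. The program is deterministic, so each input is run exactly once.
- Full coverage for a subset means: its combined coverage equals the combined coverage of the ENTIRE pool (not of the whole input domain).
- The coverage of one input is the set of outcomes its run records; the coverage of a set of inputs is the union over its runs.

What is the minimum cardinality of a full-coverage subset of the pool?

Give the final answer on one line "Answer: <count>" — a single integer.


#1 (p=3, s=4, t=6) -> covered: B1=F, B2=F, B3=F, B4=F, B5=T, B6=S, B7=F
#2 (p=2, s=5, t=4) -> covered: B1=F, B2=T, B4=F, B5=T, B6=S, B7=T
#3 (p=3, s=6, t=3) -> covered: B1=F, B2=F, B3=F, B4=F, B5=T, B6=S, B7=F
#4 (p=0, s=5, t=1) -> covered: B1=T, B4=T, B7=F
#5 (p=4, s=5, t=3) -> covered: B1=F, B2=F, B3=F, B4=F, B5=T, B6=S, B7=F
#6 (p=4, s=6, t=1) -> covered: B1=F, B2=F, B3=F, B4=T, B7=F
#7 (p=3, s=5, t=2) -> covered: B1=F, B2=F, B3=F, B4=F, B5=T, B6=S, B7=F
#8 (p=0, s=1, t=2) -> covered: B1=T, B4=F, B5=F, B6=E, B7=F
union over all inputs: B1=T, B1=F, B2=T, B2=F, B3=F, B4=T, B4=F, B5=T, B5=F, B6=S, B6=E, B7=T, B7=F (13 outcomes)
no size-1 subset reaches all 13 outcomes (best union: 7/13)
no size-2 subset reaches all 13 outcomes (best union: 10/13)
inputs {2, 6, 8} (size 3) cover everything; no size-3 subset with a lexicographically smaller index list covers all 13
Answer: 3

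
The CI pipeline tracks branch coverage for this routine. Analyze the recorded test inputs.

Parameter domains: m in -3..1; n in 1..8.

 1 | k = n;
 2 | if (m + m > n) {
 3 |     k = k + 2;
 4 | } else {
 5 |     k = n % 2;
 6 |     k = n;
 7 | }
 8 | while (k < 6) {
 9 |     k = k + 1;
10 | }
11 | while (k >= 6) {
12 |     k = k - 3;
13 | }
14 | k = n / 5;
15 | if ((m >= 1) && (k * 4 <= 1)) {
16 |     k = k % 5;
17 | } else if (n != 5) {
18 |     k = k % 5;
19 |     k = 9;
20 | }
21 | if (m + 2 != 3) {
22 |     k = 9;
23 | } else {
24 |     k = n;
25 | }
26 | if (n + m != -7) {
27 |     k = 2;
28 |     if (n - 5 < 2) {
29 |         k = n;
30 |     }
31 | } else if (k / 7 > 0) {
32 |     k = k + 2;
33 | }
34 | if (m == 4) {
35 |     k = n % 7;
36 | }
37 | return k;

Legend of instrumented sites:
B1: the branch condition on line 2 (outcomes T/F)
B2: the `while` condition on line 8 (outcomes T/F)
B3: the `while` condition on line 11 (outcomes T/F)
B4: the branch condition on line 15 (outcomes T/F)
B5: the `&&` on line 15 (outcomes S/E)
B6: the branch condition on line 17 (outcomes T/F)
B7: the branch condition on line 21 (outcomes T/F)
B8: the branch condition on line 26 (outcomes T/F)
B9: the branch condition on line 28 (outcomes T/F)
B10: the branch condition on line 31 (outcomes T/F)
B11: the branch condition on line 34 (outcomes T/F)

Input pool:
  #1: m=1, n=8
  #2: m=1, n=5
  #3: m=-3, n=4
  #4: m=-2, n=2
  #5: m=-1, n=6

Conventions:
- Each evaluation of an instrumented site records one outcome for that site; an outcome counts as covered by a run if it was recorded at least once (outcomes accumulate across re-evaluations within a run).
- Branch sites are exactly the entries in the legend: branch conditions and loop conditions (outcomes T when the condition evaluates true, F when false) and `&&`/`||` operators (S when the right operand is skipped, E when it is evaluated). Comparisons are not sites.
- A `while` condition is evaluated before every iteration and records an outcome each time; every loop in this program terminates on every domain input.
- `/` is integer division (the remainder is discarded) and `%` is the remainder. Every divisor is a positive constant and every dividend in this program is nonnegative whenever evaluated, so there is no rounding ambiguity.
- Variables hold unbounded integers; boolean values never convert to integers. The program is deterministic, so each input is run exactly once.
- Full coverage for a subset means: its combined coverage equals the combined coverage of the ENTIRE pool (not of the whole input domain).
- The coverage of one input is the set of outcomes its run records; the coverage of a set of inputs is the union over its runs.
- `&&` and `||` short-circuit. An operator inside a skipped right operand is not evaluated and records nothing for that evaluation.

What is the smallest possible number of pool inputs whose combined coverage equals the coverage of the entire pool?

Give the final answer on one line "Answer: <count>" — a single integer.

#1 (m=1, n=8) -> B1->F, B2->F, B3->T, B3->F, B5->E, B4->F, B6->T, B7->F, B8->T, B9->F, B11->F; covered: B1=F, B2=F, B3=T, B3=F, B4=F, B5=E, B6=T, B7=F, B8=T, B9=F, B11=F
#2 (m=1, n=5) -> B1->F, B2->T, B2->F, B3->T, B3->F, B5->E, B4->F, B6->F, B7->F, B8->T, B9->T, B11->F; covered: B1=F, B2=T, B2=F, B3=T, B3=F, B4=F, B5=E, B6=F, B7=F, B8=T, B9=T, B11=F
#3 (m=-3, n=4) -> B1->F, B2->T, B2->T, B2->F, B3->T, B3->F, B5->S, B4->F, B6->T, B7->T, B8->T, B9->T, B11->F; covered: B1=F, B2=T, B2=F, B3=T, B3=F, B4=F, B5=S, B6=T, B7=T, B8=T, B9=T, B11=F
#4 (m=-2, n=2) -> B1->F, B2->T, B2->T, B2->T, B2->T, B2->F, B3->T, B3->F, B5->S, B4->F, B6->T, B7->T, B8->T, B9->T, ...; covered: B1=F, B2=T, B2=F, B3=T, B3=F, B4=F, B5=S, B6=T, B7=T, B8=T, B9=T, B11=F
#5 (m=-1, n=6) -> B1->F, B2->F, B3->T, B3->F, B5->S, B4->F, B6->T, B7->T, B8->T, B9->T, B11->F; covered: B1=F, B2=F, B3=T, B3=F, B4=F, B5=S, B6=T, B7=T, B8=T, B9=T, B11=F
union over all inputs: B1=F, B2=T, B2=F, B3=T, B3=F, B4=F, B5=S, B5=E, B6=T, B6=F, B7=T, B7=F, B8=T, B9=T, B9=F, B11=F (16 outcomes)
every size-1 subset falls short of the 16 outcomes (best: 12/16)
every size-2 subset falls short of the 16 outcomes (best: 15/16)
at size 3, {1, 2, 3} reaches all 16 outcomes; every lexicographically earlier size-3 subset fails

Answer: 3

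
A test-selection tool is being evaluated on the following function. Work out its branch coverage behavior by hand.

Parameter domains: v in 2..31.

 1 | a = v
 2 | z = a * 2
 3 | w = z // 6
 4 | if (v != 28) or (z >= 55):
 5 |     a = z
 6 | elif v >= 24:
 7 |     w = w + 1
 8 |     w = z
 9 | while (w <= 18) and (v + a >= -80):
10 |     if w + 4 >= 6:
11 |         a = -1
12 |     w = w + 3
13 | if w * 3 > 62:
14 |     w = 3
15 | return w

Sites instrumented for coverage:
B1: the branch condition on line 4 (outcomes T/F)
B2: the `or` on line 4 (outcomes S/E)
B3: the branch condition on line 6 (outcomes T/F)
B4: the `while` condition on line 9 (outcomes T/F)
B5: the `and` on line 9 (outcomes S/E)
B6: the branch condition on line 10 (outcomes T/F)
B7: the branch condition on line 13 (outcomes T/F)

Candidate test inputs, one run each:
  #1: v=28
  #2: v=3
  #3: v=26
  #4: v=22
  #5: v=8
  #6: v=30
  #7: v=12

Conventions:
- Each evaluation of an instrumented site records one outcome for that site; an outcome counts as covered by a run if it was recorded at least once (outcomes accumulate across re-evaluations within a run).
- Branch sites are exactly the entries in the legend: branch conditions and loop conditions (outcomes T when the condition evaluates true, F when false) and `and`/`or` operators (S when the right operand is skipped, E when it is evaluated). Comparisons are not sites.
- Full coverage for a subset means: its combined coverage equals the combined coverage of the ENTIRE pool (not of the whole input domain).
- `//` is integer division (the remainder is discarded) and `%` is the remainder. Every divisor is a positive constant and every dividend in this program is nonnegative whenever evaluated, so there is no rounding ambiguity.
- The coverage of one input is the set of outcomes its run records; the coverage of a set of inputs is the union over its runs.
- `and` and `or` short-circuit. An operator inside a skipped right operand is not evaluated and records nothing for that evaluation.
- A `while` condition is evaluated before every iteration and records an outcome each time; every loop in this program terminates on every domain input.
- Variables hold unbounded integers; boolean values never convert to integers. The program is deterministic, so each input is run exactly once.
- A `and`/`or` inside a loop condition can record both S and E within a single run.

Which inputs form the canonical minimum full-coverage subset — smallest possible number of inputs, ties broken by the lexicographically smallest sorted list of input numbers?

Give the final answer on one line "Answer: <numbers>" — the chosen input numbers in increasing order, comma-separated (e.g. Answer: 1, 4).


run #1 (v=28) records B1=T, B2=E, B4=T, B4=F, B5=S, B5=E, B6=T, B7=T
run #2 (v=3) records B1=T, B2=S, B4=T, B4=F, B5=S, B5=E, B6=T, B6=F, B7=F
run #3 (v=26) records B1=T, B2=S, B4=T, B4=F, B5=S, B5=E, B6=T, B7=F
run #4 (v=22) records B1=T, B2=S, B4=T, B4=F, B5=S, B5=E, B6=T, B7=F
run #5 (v=8) records B1=T, B2=S, B4=T, B4=F, B5=S, B5=E, B6=T, B7=F
run #6 (v=30) records B1=T, B2=S, B4=T, B4=F, B5=S, B5=E, B6=T, B7=F
run #7 (v=12) records B1=T, B2=S, B4=T, B4=F, B5=S, B5=E, B6=T, B7=F
pool-wide coverage (11 outcomes): B1=T, B2=S, B2=E, B4=T, B4=F, B5=S, B5=E, B6=T, B6=F, B7=T, B7=F
no size-1 subset reaches all 11 outcomes (best union: 9/11)
inputs {1, 2} (size 2) cover everything; no size-2 subset with a lexicographically smaller index list covers all 11
Answer: 1, 2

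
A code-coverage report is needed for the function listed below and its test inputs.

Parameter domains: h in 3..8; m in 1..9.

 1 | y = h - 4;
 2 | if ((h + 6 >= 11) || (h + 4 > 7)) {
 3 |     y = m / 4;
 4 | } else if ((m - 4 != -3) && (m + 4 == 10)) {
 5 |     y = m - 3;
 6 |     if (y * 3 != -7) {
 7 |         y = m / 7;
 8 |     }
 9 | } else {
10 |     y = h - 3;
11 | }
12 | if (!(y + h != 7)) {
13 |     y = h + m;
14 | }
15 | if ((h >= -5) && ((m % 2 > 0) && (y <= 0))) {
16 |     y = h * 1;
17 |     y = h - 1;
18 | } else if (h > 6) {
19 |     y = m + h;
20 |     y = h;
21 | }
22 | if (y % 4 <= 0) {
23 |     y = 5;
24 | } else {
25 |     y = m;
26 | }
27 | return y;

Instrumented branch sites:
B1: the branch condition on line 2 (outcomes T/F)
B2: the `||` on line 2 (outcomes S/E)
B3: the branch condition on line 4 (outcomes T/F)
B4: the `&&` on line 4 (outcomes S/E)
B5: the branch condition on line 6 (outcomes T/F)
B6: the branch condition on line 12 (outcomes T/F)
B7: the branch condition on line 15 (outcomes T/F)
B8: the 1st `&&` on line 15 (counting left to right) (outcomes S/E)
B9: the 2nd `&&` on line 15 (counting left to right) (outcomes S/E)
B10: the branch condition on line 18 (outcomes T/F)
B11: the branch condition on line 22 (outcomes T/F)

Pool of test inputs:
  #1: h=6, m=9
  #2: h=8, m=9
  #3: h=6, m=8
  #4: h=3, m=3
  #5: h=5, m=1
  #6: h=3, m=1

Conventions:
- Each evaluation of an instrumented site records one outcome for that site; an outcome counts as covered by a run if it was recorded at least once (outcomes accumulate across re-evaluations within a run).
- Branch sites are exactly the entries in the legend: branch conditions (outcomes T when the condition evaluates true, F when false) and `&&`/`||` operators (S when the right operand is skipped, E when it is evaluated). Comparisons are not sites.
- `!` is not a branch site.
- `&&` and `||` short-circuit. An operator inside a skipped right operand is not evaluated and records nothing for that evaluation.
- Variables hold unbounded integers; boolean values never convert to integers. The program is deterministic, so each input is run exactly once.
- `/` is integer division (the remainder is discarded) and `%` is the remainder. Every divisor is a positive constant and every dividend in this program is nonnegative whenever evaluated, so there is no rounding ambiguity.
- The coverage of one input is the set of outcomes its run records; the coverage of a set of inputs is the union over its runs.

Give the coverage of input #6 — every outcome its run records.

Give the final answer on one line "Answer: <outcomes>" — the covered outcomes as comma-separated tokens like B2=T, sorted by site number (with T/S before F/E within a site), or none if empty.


Simulating input #6 (h=3, m=1) step by step:
  B2->E, B1->F, B4->S, B3->F, B6->F, B8->E, B9->E, B7->T, B11->F
deduplicating events, the covered set is: B1=F, B2=E, B3=F, B4=S, B6=F, B7=T, B8=E, B9=E, B11=F
Answer: B1=F, B2=E, B3=F, B4=S, B6=F, B7=T, B8=E, B9=E, B11=F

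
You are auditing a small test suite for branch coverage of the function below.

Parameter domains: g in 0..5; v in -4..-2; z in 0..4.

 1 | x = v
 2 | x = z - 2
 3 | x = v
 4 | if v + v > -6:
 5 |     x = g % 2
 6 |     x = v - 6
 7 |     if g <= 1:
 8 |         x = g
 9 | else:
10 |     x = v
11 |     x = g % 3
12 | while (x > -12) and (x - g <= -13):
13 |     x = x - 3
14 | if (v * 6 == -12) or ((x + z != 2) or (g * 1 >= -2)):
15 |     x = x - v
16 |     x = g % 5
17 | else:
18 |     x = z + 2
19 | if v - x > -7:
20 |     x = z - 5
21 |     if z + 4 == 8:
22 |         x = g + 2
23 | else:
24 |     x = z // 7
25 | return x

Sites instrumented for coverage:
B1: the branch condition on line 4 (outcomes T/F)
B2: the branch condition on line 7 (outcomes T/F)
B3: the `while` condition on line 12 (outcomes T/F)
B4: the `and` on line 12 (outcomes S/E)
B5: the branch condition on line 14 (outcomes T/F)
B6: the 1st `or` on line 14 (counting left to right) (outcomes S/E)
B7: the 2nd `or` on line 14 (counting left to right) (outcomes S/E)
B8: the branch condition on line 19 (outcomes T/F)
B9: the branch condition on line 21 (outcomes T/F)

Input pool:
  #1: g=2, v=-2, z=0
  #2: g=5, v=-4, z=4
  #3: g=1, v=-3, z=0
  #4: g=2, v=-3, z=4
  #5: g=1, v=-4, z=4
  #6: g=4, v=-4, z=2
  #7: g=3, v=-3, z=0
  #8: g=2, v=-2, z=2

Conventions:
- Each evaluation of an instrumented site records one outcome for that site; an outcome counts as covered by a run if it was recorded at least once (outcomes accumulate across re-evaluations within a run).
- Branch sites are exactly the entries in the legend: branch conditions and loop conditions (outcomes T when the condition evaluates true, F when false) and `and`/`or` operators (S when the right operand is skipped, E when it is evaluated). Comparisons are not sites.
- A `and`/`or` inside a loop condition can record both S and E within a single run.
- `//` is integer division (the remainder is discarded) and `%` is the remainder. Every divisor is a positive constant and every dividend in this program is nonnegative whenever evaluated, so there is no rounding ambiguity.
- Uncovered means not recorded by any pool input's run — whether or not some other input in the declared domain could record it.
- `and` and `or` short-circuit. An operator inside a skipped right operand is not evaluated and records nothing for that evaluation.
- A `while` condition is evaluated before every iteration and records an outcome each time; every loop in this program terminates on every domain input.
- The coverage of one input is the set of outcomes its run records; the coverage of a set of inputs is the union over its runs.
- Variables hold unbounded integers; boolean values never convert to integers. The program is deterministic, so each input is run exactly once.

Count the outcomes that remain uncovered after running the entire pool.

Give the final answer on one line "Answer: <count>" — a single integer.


input #1 (g=2, v=-2, z=0): events B1->T, B2->F, B4->E, B3->F, B6->S, B5->T, B8->T, B9->F; covers B1=T, B2=F, B3=F, B4=E, B5=T, B6=S, B8=T, B9=F
input #2 (g=5, v=-4, z=4): events B1->F, B4->E, B3->F, B6->E, B7->S, B5->T, B8->T, B9->T; covers B1=F, B3=F, B4=E, B5=T, B6=E, B7=S, B8=T, B9=T
input #3 (g=1, v=-3, z=0): events B1->F, B4->E, B3->F, B6->E, B7->S, B5->T, B8->T, B9->F; covers B1=F, B3=F, B4=E, B5=T, B6=E, B7=S, B8=T, B9=F
input #4 (g=2, v=-3, z=4): events B1->F, B4->E, B3->F, B6->E, B7->S, B5->T, B8->T, B9->T; covers B1=F, B3=F, B4=E, B5=T, B6=E, B7=S, B8=T, B9=T
input #5 (g=1, v=-4, z=4): events B1->F, B4->E, B3->F, B6->E, B7->S, B5->T, B8->T, B9->T; covers B1=F, B3=F, B4=E, B5=T, B6=E, B7=S, B8=T, B9=T
input #6 (g=4, v=-4, z=2): events B1->F, B4->E, B3->F, B6->E, B7->S, B5->T, B8->F; covers B1=F, B3=F, B4=E, B5=T, B6=E, B7=S, B8=F
input #7 (g=3, v=-3, z=0): events B1->F, B4->E, B3->F, B6->E, B7->S, B5->T, B8->T, B9->F; covers B1=F, B3=F, B4=E, B5=T, B6=E, B7=S, B8=T, B9=F
input #8 (g=2, v=-2, z=2): events B1->T, B2->F, B4->E, B3->F, B6->S, B5->T, B8->T, B9->F; covers B1=T, B2=F, B3=F, B4=E, B5=T, B6=S, B8=T, B9=F
union over the pool: B1=T, B1=F, B2=F, B3=F, B4=E, B5=T, B6=S, B6=E, B7=S, B8=T, B8=F, B9=T, B9=F
uncovered (5 of 18): B2=T, B3=T, B4=S, B5=F, B7=E
Answer: 5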